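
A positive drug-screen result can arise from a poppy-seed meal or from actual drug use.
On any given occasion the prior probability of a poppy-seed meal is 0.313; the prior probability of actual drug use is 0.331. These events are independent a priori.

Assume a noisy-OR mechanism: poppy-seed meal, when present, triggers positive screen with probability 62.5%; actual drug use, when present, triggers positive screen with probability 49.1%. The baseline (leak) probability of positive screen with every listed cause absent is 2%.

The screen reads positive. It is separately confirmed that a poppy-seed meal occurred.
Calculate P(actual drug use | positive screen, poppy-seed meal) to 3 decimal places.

Under noisy-OR, P(positive screen | causes) = 1 − (1−0.02)·∏(1−qᵢ) over the active causes.
Numerator (weight on configurations with actual drug use): 0.812943*0.331 = 0.269084
The normalizing constant is 0.6325*0.669 + 0.812943*0.331 = 0.692226
P(actual drug use | positive screen, poppy-seed meal) = 0.269084/0.692226 ≈ 0.389

P(actual drug use | positive screen, poppy-seed meal) ≈ 0.389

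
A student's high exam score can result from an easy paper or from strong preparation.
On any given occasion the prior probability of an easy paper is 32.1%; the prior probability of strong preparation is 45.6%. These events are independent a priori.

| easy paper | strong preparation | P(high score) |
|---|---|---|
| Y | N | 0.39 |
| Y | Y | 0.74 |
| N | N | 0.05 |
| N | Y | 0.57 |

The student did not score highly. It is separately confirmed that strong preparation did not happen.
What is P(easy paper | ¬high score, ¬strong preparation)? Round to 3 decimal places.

P(easy paper | ¬high score, ¬strong preparation) ≈ 0.233

P(¬high score | ¬strong preparation) = 0.95×0.679 + 0.61×0.321 = 0.645050 + 0.195810 = 0.840860
Of this, 0.195810 comes from 0.61×0.321 (the easy paper=true cases).
P(easy paper | ¬high score, ¬strong preparation) = 0.195810 / 0.840860 ≈ 0.233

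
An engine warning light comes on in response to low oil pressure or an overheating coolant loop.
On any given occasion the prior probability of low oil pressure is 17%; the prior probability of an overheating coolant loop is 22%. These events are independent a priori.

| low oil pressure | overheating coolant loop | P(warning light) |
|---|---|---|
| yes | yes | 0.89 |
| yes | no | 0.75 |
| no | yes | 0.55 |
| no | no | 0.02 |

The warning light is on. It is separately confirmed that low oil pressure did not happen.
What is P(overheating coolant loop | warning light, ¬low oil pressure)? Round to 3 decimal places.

Numerator (weight on configurations with overheating coolant loop): 0.55·0.22 = 0.121000
Normalizer over all consistent configurations: 0.02·0.78 + 0.55·0.22 = 0.136600
P(overheating coolant loop | warning light, ¬low oil pressure) = 0.121000/0.136600 ≈ 0.886

P(overheating coolant loop | warning light, ¬low oil pressure) ≈ 0.886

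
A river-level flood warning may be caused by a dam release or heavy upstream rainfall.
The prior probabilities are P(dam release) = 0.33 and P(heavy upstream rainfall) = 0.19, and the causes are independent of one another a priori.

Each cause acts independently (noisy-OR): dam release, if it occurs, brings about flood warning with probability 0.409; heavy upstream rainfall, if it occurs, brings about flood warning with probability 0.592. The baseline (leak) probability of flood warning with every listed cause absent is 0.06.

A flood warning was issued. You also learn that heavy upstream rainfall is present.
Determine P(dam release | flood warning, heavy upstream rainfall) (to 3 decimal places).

Under noisy-OR, P(flood warning | causes) = 1 − (1−0.06)·∏(1−qᵢ) over the active causes.
Enumerate both values of dam release and weight by the priors:
  P(flood warning | heavy upstream rainfall) = 0.61648*0.67 + 0.77334*0.33
        = 0.413042 + 0.255202 = 0.668244
Configurations with dam release contribute 0.255202, so
  P(dam release | flood warning, heavy upstream rainfall) = 0.255202 / 0.668244 ≈ 0.382

P(dam release | flood warning, heavy upstream rainfall) ≈ 0.382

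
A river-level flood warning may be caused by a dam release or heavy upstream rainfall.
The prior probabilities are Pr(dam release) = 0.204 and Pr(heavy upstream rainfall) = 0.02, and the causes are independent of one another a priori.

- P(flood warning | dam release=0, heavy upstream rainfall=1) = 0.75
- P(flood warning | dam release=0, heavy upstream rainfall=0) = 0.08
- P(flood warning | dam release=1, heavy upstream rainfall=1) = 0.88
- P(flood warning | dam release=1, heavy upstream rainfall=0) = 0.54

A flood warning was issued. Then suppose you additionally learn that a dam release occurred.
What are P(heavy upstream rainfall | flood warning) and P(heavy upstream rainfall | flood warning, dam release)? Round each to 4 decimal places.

P(heavy upstream rainfall | flood warning) ≈ 0.0835; P(heavy upstream rainfall | flood warning, dam release) ≈ 0.0322

P(flood warning) = 0.08×0.796×0.98 + 0.75×0.796×0.02 + 0.54×0.204×0.98 + 0.88×0.204×0.02 = 0.062406 + 0.011940 + 0.107957 + 0.003590 = 0.185893
Restricting to configurations with heavy upstream rainfall present: 0.011940 + 0.003590 = 0.015530.
P(heavy upstream rainfall | flood warning) = 0.015530 / 0.185893 ≈ 0.0835

Now also conditioning on dam release=true:
By total probability over both values of heavy upstream rainfall:
  P(flood warning | dam release) = 0.54×0.98 + 0.88×0.02
        = 0.529200 + 0.017600 = 0.546800
The terms with heavy upstream rainfall present sum to 0.017600, so
  P(heavy upstream rainfall | flood warning, dam release) = 0.017600 / 0.546800 ≈ 0.0322
— dam release explains away the evidence for heavy upstream rainfall.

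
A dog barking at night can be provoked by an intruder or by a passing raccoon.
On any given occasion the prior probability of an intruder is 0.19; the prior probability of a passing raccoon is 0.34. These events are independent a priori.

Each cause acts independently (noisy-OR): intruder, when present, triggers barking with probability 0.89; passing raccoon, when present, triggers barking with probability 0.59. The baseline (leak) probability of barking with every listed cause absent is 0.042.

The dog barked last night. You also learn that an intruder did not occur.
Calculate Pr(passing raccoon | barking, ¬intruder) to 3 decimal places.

Under noisy-OR, P(barking | causes) = 1 − (1−0.042)·∏(1−qᵢ) over the active causes.
Weight on passing raccoon=true, given the evidence: 0.60722·0.34 = 0.206455
Denominator P(barking | ¬intruder): 0.042·0.66 + 0.60722·0.34 = 0.234175
Posterior = 0.206455 / 0.234175 ≈ 0.882

Pr(passing raccoon | barking, ¬intruder) ≈ 0.882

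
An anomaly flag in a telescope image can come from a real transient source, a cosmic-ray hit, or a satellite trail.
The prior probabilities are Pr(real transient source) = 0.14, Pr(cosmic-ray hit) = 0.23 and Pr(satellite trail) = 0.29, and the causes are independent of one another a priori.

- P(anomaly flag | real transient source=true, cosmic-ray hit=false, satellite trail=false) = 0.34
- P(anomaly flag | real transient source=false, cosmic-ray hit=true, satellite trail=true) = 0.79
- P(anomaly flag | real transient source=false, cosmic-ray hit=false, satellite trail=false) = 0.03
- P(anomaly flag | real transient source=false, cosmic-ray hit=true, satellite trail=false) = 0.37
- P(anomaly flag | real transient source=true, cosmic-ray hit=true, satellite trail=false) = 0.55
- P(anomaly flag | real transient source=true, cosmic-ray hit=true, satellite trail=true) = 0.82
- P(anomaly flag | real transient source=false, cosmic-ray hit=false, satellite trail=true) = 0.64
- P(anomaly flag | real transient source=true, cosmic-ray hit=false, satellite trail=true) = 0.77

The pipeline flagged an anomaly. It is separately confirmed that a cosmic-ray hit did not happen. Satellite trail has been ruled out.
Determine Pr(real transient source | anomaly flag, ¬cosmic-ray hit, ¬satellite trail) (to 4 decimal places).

Pr(real transient source | anomaly flag, ¬cosmic-ray hit, ¬satellite trail) ≈ 0.6485

P(anomaly flag | ¬cosmic-ray hit, ¬satellite trail) = 0.03*0.86 + 0.34*0.14 = 0.025800 + 0.047600 = 0.073400
The real transient source-present share is 0.34*0.14 = 0.047600.
Hence the posterior is 0.047600/0.073400 ≈ 0.6485.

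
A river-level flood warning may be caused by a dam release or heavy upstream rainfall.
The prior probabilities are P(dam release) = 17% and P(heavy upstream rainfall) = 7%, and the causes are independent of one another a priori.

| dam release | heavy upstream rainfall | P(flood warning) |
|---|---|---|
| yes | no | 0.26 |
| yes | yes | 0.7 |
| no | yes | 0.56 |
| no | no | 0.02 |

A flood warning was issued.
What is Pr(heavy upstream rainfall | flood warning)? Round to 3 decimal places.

For the numerator, keep only heavy upstream rainfall=true terms: 0.032536 + 0.008330 = 0.040866
Normalizer over all consistent configurations: 0.02×0.83×0.93 + 0.56×0.83×0.07 + 0.26×0.17×0.93 + 0.7×0.17×0.07 = 0.097410
P(heavy upstream rainfall | flood warning) = 0.040866/0.097410 ≈ 0.420

Pr(heavy upstream rainfall | flood warning) ≈ 0.420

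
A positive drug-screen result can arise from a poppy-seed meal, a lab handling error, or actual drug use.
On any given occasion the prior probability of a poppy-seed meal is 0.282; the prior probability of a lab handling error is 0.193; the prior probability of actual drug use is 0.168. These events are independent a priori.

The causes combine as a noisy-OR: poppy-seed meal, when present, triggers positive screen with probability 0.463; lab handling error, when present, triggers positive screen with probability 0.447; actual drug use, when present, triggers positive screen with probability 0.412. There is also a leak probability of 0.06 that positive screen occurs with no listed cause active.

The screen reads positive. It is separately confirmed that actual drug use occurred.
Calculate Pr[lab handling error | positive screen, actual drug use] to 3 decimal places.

Under noisy-OR, P(positive screen | causes) = 1 − (1−0.06)·∏(1−qᵢ) over the active causes.
For the numerator, keep only lab handling error=true terms: 0.096218 + 0.045493 = 0.141711
Normalizer over all consistent configurations: 0.44728·0.718·0.807 + 0.694346·0.718·0.193 + 0.703189·0.282·0.807 + 0.835864·0.282·0.193 = 0.560905
Posterior = 0.141711 / 0.560905 ≈ 0.253

Pr[lab handling error | positive screen, actual drug use] ≈ 0.253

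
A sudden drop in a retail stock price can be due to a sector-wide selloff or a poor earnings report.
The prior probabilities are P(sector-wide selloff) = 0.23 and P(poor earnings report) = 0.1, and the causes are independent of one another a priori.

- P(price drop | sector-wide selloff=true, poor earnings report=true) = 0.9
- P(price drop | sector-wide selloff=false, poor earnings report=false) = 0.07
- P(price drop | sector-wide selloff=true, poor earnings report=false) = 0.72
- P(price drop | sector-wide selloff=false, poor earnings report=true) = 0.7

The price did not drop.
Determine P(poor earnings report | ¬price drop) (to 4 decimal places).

Sum P(¬price drop|·) weighted by the priors over the 4 (sector-wide selloff, poor earnings report) configurations:
  P(¬price drop) = 0.93·0.77·0.9 + 0.3·0.77·0.1 + 0.28·0.23·0.9 + 0.1·0.23·0.1
        = 0.644490 + 0.023100 + 0.057960 + 0.002300 = 0.727850
Keeping only the poor earnings report-present terms gives 0.025400, so
  P(poor earnings report | ¬price drop) = 0.025400 / 0.727850 ≈ 0.0349

P(poor earnings report | ¬price drop) ≈ 0.0349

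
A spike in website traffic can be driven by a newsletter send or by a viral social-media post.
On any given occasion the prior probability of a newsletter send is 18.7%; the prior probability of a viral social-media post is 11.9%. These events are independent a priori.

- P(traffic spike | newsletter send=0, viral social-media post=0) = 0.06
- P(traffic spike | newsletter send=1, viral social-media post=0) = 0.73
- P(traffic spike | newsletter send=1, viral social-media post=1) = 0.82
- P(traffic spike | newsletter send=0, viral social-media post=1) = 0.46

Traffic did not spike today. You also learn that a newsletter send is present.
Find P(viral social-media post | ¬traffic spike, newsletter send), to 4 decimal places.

Weight on viral social-media post=true, given the evidence: 0.18*0.119 = 0.021420
Normalizer over all consistent configurations: 0.27*0.881 + 0.18*0.119 = 0.259290
P(viral social-media post | ¬traffic spike, newsletter send) = 0.021420/0.259290 ≈ 0.0826

P(viral social-media post | ¬traffic spike, newsletter send) ≈ 0.0826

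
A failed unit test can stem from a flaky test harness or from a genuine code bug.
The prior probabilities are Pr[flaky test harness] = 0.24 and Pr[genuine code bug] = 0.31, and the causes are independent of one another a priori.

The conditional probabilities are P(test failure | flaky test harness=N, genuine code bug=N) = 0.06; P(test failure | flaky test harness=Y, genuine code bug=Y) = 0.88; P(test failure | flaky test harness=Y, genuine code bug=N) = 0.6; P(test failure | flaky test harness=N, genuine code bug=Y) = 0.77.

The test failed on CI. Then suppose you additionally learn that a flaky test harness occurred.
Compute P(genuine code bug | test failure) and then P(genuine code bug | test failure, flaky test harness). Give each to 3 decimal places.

Weight on genuine code bug=true, given the evidence: 0.181412 + 0.065472 = 0.246884
Denominator P(test failure): 0.06*0.76*0.69 + 0.77*0.76*0.31 + 0.6*0.24*0.69 + 0.88*0.24*0.31 = 0.377708
Posterior = 0.246884 / 0.377708 ≈ 0.654

With the extra evidence:
P(test failure | flaky test harness) = 0.6*0.69 + 0.88*0.31 = 0.414000 + 0.272800 = 0.686800
Of this, 0.272800 comes from 0.88*0.31 (the genuine code bug=true cases).
So P(genuine code bug | test failure, flaky test harness) = 0.272800/0.686800 ≈ 0.397.
This is intercausal reasoning (explaining away): once flaky test harness accounts for the test failure, genuine code bug becomes less likely.

P(genuine code bug | test failure) ≈ 0.654; P(genuine code bug | test failure, flaky test harness) ≈ 0.397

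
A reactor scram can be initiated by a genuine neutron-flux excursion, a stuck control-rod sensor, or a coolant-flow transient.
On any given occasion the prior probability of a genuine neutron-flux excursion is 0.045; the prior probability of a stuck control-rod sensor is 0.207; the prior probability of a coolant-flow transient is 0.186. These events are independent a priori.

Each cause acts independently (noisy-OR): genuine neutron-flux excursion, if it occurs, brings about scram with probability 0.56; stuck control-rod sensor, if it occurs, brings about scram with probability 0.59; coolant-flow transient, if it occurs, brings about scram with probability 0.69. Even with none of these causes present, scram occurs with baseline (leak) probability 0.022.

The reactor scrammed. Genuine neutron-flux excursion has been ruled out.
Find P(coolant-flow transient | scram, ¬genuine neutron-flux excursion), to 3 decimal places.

P(coolant-flow transient | scram, ¬genuine neutron-flux excursion) ≈ 0.542

Under noisy-OR, P(scram | causes) = 1 − (1−0.022)·∏(1−qᵢ) over the active causes.
Weight on coolant-flow transient=true, given the evidence: 0.102780 + 0.033716 = 0.136496
The normalizing constant is 0.022*0.793*0.814 + 0.69682*0.793*0.186 + 0.59902*0.207*0.814 + 0.875696*0.207*0.186 = 0.251631
P(coolant-flow transient | scram, ¬genuine neutron-flux excursion) = 0.136496/0.251631 ≈ 0.542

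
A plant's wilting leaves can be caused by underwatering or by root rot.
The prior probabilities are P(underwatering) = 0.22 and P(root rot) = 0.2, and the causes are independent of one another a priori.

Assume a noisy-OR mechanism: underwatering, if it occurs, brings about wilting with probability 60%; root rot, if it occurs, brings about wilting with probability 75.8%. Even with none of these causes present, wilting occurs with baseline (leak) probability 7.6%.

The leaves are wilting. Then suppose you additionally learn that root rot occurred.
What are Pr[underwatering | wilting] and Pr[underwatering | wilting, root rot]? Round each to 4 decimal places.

Pr[underwatering | wilting] ≈ 0.4726; Pr[underwatering | wilting, root rot] ≈ 0.2486

Under noisy-OR, P(wilting | causes) = 1 − (1−0.076)·∏(1−qᵢ) over the active causes.
By total probability over the 4 (underwatering, root rot) configurations:
  P(wilting) = 0.076*0.78*0.8 + 0.776392*0.78*0.2 + 0.6304*0.22*0.8 + 0.910557*0.22*0.2
        = 0.047424 + 0.121117 + 0.110950 + 0.040065 = 0.319556
Configurations with underwatering contribute 0.151015, so
  P(underwatering | wilting) = 0.151015 / 0.319556 ≈ 0.4726

Now condition on the additional information:
P(wilting | root rot) = 0.776392×0.78 + 0.910557×0.22 = 0.605586 + 0.200323 = 0.805909
Of this, 0.200323 comes from 0.910557×0.22 (the underwatering=true cases).
So P(underwatering | wilting, root rot) = 0.200323/0.805909 ≈ 0.2486.
Conditioning on root rot lowers the posterior on underwatering: the classic explaining-away effect in a common-effect structure.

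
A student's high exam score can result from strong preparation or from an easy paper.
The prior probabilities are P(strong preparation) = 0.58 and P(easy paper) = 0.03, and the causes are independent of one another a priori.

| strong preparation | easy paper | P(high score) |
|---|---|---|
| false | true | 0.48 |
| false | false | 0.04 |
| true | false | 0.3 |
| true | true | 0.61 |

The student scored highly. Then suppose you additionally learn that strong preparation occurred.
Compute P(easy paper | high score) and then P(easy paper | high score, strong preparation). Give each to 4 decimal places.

P(easy paper | high score) ≈ 0.0826; P(easy paper | high score, strong preparation) ≈ 0.0592

P(high score) = 0.04*0.42*0.97 + 0.48*0.42*0.03 + 0.3*0.58*0.97 + 0.61*0.58*0.03 = 0.016296 + 0.006048 + 0.168780 + 0.010614 = 0.201738
Restricting to configurations with easy paper present: 0.006048 + 0.010614 = 0.016662.
So P(easy paper | high score) = 0.016662/0.201738 ≈ 0.0826.

With the extra evidence:
By total probability over both values of easy paper:
  P(high score | strong preparation) = 0.3×0.97 + 0.61×0.03
        = 0.291000 + 0.018300 = 0.309300
The terms with easy paper present sum to 0.018300, so
  P(easy paper | high score, strong preparation) = 0.018300 / 0.309300 ≈ 0.0592
The drop from 0.0826 to 0.0592 is the explaining-away (discounting) effect.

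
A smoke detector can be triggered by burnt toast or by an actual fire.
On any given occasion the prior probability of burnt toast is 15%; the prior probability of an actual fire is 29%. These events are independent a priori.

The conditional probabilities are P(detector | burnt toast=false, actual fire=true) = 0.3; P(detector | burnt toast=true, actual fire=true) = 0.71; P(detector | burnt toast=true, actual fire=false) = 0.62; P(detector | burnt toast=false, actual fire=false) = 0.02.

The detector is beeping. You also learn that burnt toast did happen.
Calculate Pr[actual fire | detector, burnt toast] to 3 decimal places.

Pr[actual fire | detector, burnt toast] ≈ 0.319

P(detector | burnt toast) = 0.62*0.71 + 0.71*0.29 = 0.440200 + 0.205900 = 0.646100
Restricting to configurations with actual fire present: 0.71*0.29 = 0.205900.
Hence the posterior is 0.205900/0.646100 ≈ 0.319.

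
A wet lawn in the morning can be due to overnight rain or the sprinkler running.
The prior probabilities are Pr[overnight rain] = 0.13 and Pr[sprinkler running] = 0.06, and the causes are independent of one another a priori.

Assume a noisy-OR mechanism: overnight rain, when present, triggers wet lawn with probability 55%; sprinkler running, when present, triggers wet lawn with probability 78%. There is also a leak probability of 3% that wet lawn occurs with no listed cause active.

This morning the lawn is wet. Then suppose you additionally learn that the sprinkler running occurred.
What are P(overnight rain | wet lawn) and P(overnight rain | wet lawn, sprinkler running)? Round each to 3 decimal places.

Under noisy-OR, P(wet lawn | causes) = 1 − (1−0.03)·∏(1−qᵢ) over the active causes.
P(wet lawn) = 0.03×0.87×0.94 + 0.7866×0.87×0.06 + 0.5635×0.13×0.94 + 0.90397×0.13×0.06 = 0.024534 + 0.041061 + 0.068860 + 0.007051 = 0.141506
The overnight rain-present share is 0.068860 + 0.007051 = 0.075911.
So P(overnight rain | wet lawn) = 0.075911/0.141506 ≈ 0.536.

With the extra evidence:
By total probability over both values of overnight rain:
  P(wet lawn | sprinkler running) = 0.7866×0.87 + 0.90397×0.13
        = 0.684342 + 0.117516 = 0.801858
The terms with overnight rain present sum to 0.117516, so
  P(overnight rain | wet lawn, sprinkler running) = 0.117516 / 0.801858 ≈ 0.147
The drop from 0.536 to 0.147 is the explaining-away (discounting) effect.

P(overnight rain | wet lawn) ≈ 0.536; P(overnight rain | wet lawn, sprinkler running) ≈ 0.147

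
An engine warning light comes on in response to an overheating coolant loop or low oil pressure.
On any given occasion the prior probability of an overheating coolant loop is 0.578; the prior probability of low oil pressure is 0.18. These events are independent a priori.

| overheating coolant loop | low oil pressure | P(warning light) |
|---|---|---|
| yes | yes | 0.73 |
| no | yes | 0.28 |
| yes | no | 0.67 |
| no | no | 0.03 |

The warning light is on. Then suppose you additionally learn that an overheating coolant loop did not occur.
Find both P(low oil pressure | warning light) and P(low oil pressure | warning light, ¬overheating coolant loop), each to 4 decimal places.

P(warning light) = 0.03*0.422*0.82 + 0.28*0.422*0.18 + 0.67*0.578*0.82 + 0.73*0.578*0.18 = 0.010381 + 0.021269 + 0.317553 + 0.075949 = 0.425152
Of this, 0.097218 comes from 0.021269 + 0.075949 (the low oil pressure=true cases).
P(low oil pressure | warning light) = 0.097218 / 0.425152 ≈ 0.2287

Now condition on the additional information:
Weight on low oil pressure=true, given the evidence: 0.28*0.18 = 0.050400
The normalizing constant is 0.03*0.82 + 0.28*0.18 = 0.075000
Posterior = 0.050400 / 0.075000 ≈ 0.6720

P(low oil pressure | warning light) ≈ 0.2287; P(low oil pressure | warning light, ¬overheating coolant loop) ≈ 0.6720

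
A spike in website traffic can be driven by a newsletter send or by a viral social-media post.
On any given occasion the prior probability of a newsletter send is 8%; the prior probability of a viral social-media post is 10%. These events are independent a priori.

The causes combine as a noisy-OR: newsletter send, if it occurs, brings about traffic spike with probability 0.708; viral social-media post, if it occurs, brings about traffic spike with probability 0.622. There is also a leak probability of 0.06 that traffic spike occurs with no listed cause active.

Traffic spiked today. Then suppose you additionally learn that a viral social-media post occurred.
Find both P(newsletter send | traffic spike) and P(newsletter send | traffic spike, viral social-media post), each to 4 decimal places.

Under noisy-OR, P(traffic spike | causes) = 1 − (1−0.06)·∏(1−qᵢ) over the active causes.
Enumerate the 4 (newsletter send, viral social-media post) configurations and weight by the priors:
  P(traffic spike) = 0.06×0.92×0.9 + 0.64468×0.92×0.1 + 0.72552×0.08×0.9 + 0.896247×0.08×0.1
        = 0.049680 + 0.059311 + 0.052237 + 0.007170 = 0.168398
The terms with newsletter send present sum to 0.059407, so
  P(newsletter send | traffic spike) = 0.059407 / 0.168398 ≈ 0.3528

Now condition on the additional information:
Numerator (weight on configurations with newsletter send): 0.896247×0.08 = 0.071700
Normalizer over all consistent configurations: 0.64468×0.92 + 0.896247×0.08 = 0.664806
Posterior = 0.071700 / 0.664806 ≈ 0.1079
— viral social-media post explains away the evidence for newsletter send.

P(newsletter send | traffic spike) ≈ 0.3528; P(newsletter send | traffic spike, viral social-media post) ≈ 0.1079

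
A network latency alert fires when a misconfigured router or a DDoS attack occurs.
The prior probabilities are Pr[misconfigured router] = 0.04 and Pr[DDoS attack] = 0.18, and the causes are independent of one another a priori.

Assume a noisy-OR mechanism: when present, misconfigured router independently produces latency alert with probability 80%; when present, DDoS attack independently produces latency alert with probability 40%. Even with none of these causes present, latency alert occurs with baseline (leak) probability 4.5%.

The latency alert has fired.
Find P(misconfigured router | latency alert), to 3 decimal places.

P(misconfigured router | latency alert) ≈ 0.232

Under noisy-OR, P(latency alert | causes) = 1 − (1−0.045)·∏(1−qᵢ) over the active causes.
Sum P(latency alert|·) weighted by the priors over the 4 (misconfigured router, DDoS attack) configurations:
  P(latency alert) = 0.045·0.96·0.82 + 0.427·0.96·0.18 + 0.809·0.04·0.82 + 0.8854·0.04·0.18
        = 0.035424 + 0.073786 + 0.026535 + 0.006375 = 0.142120
Configurations with misconfigured router contribute 0.032910, so
  P(misconfigured router | latency alert) = 0.032910 / 0.142120 ≈ 0.232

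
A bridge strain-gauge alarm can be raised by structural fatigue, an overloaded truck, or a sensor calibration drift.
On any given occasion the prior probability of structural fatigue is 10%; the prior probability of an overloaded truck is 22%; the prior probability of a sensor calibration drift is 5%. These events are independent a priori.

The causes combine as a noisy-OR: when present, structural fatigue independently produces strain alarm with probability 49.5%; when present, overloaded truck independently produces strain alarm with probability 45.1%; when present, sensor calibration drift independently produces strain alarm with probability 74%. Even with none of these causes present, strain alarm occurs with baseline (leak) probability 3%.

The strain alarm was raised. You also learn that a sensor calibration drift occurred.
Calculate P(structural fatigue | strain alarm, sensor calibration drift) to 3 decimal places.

Under noisy-OR, P(strain alarm | causes) = 1 − (1−0.03)·∏(1−qᵢ) over the active causes.
P(strain alarm | sensor calibration drift) = 0.7478*0.9*0.78 + 0.861542*0.9*0.22 + 0.872639*0.1*0.78 + 0.930079*0.1*0.22 = 0.524956 + 0.170585 + 0.068066 + 0.020462 = 0.784069
Of this, 0.088528 comes from 0.068066 + 0.020462 (the structural fatigue=true cases).
Hence the posterior is 0.088528/0.784069 ≈ 0.113.

P(structural fatigue | strain alarm, sensor calibration drift) ≈ 0.113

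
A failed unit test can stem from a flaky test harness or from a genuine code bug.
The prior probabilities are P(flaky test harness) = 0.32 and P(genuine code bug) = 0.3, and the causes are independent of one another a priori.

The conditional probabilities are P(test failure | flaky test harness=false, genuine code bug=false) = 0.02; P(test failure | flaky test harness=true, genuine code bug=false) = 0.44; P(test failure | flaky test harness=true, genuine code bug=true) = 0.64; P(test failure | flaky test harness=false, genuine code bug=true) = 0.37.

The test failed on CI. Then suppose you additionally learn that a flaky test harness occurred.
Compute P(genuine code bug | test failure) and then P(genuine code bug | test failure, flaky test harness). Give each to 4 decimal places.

P(genuine code bug | test failure) ≈ 0.5589; P(genuine code bug | test failure, flaky test harness) ≈ 0.3840

Weight on genuine code bug=true, given the evidence: 0.075480 + 0.061440 = 0.136920
The normalizing constant is 0.02*0.68*0.7 + 0.37*0.68*0.3 + 0.44*0.32*0.7 + 0.64*0.32*0.3 = 0.245000
P(genuine code bug | test failure) = 0.136920/0.245000 ≈ 0.5589

Now condition on the additional information:
Weight on genuine code bug=true, given the evidence: 0.64×0.3 = 0.192000
Denominator P(test failure | flaky test harness): 0.44×0.7 + 0.64×0.3 = 0.500000
Posterior = 0.192000 / 0.500000 ≈ 0.3840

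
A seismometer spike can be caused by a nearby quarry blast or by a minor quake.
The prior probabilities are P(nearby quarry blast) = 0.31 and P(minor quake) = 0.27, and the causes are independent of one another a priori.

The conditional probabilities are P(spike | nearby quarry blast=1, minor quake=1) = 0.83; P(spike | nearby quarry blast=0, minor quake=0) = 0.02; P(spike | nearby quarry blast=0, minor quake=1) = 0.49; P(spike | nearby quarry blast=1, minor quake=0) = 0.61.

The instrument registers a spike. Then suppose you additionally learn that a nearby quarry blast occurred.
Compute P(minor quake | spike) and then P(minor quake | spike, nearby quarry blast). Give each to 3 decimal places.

P(minor quake | spike) ≈ 0.520; P(minor quake | spike, nearby quarry blast) ≈ 0.335

P(spike) = 0.02×0.69×0.73 + 0.49×0.69×0.27 + 0.61×0.31×0.73 + 0.83×0.31×0.27 = 0.010074 + 0.091287 + 0.138043 + 0.069471 = 0.308875
Restricting to configurations with minor quake present: 0.091287 + 0.069471 = 0.160758.
Hence the posterior is 0.160758/0.308875 ≈ 0.520.

With the extra evidence:
P(spike | nearby quarry blast) = 0.61·0.73 + 0.83·0.27 = 0.445300 + 0.224100 = 0.669400
Of this, 0.224100 comes from 0.83·0.27 (the minor quake=true cases).
Hence the posterior is 0.224100/0.669400 ≈ 0.335.
The drop from 0.520 to 0.335 is the explaining-away (discounting) effect.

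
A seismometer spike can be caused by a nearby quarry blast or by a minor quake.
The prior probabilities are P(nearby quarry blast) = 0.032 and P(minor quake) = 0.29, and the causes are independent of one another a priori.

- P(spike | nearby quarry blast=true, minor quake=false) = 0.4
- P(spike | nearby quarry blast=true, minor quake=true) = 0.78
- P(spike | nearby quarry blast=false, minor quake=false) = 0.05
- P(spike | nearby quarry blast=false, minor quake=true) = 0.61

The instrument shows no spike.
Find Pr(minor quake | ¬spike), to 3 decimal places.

Pr(minor quake | ¬spike) ≈ 0.143

Weight on minor quake=true, given the evidence: 0.109481 + 0.002042 = 0.111523
Normalizer over all consistent configurations: 0.95·0.968·0.71 + 0.39·0.968·0.29 + 0.6·0.032·0.71 + 0.22·0.032·0.29 = 0.778071
P(minor quake | ¬spike) = 0.111523/0.778071 ≈ 0.143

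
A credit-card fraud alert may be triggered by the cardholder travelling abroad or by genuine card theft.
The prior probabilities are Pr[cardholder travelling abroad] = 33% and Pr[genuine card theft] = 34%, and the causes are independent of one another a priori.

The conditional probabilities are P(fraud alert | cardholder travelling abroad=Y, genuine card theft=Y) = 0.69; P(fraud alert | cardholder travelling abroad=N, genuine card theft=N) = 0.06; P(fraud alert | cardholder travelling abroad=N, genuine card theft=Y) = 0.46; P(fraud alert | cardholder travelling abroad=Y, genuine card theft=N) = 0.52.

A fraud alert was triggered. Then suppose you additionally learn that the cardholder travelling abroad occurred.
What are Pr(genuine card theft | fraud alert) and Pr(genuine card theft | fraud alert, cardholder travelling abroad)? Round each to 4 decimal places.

Pr(genuine card theft | fraud alert) ≈ 0.5659; Pr(genuine card theft | fraud alert, cardholder travelling abroad) ≈ 0.4060

For the numerator, keep only genuine card theft=true terms: 0.104788 + 0.077418 = 0.182206
The normalizing constant is 0.06·0.67·0.66 + 0.46·0.67·0.34 + 0.52·0.33·0.66 + 0.69·0.33·0.34 = 0.321994
Posterior = 0.182206 / 0.321994 ≈ 0.5659

Now condition on the additional information:
P(fraud alert | cardholder travelling abroad) = 0.52·0.66 + 0.69·0.34 = 0.343200 + 0.234600 = 0.577800
The genuine card theft-present share is 0.69·0.34 = 0.234600.
So P(genuine card theft | fraud alert, cardholder travelling abroad) = 0.234600/0.577800 ≈ 0.4060.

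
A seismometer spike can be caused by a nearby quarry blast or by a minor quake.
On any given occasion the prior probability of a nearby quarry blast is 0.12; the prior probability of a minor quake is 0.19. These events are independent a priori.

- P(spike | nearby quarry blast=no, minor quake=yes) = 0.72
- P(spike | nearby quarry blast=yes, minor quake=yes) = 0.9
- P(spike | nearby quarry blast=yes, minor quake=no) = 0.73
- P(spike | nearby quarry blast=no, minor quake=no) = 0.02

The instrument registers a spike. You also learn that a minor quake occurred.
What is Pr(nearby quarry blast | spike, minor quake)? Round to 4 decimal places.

Pr(nearby quarry blast | spike, minor quake) ≈ 0.1456

Numerator (weight on configurations with nearby quarry blast): 0.9×0.12 = 0.108000
Denominator P(spike | minor quake): 0.72×0.88 + 0.9×0.12 = 0.741600
Posterior = 0.108000 / 0.741600 ≈ 0.1456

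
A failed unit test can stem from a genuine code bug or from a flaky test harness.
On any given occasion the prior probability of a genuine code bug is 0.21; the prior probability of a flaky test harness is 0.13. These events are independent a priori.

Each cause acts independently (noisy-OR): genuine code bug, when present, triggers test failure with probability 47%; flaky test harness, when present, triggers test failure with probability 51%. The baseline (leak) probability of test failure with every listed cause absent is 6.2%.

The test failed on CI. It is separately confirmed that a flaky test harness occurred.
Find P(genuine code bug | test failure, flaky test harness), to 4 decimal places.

P(genuine code bug | test failure, flaky test harness) ≈ 0.2712

Under noisy-OR, P(test failure | causes) = 1 − (1−0.062)·∏(1−qᵢ) over the active causes.
P(test failure | flaky test harness) = 0.54038×0.79 + 0.756401×0.21 = 0.426900 + 0.158844 = 0.585744
Of this, 0.158844 comes from 0.756401×0.21 (the genuine code bug=true cases).
P(genuine code bug | test failure, flaky test harness) = 0.158844 / 0.585744 ≈ 0.2712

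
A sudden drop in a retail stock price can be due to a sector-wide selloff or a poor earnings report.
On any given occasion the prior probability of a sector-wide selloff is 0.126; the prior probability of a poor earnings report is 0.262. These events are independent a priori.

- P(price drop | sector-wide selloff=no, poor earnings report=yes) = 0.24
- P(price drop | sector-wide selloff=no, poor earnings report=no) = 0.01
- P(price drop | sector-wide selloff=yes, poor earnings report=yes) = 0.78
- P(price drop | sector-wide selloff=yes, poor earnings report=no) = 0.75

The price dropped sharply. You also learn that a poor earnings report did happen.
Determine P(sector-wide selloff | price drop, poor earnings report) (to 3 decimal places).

P(price drop | poor earnings report) = 0.24·0.874 + 0.78·0.126 = 0.209760 + 0.098280 = 0.308040
Restricting to configurations with sector-wide selloff present: 0.78·0.126 = 0.098280.
P(sector-wide selloff | price drop, poor earnings report) = 0.098280 / 0.308040 ≈ 0.319

P(sector-wide selloff | price drop, poor earnings report) ≈ 0.319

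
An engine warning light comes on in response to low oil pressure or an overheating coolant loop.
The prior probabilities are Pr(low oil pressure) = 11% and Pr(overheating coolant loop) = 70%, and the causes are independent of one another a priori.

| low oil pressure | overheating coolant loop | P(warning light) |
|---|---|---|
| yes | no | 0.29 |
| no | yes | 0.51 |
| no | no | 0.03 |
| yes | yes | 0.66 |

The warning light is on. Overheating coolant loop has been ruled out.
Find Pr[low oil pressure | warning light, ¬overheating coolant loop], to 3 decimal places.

Pr[low oil pressure | warning light, ¬overheating coolant loop] ≈ 0.544

Sum P(warning light|·) weighted by the priors over both values of low oil pressure:
  P(warning light | ¬overheating coolant loop) = 0.03*0.89 + 0.29*0.11
        = 0.026700 + 0.031900 = 0.058600
The terms with low oil pressure present sum to 0.031900, so
  P(low oil pressure | warning light, ¬overheating coolant loop) = 0.031900 / 0.058600 ≈ 0.544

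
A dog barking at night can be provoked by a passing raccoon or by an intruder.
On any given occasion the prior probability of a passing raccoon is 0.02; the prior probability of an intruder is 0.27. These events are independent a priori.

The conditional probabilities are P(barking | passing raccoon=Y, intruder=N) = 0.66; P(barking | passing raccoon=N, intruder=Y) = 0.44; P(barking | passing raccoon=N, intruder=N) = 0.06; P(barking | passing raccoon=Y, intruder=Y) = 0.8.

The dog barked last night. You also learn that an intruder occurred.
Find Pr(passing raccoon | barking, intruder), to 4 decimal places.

By total probability over both values of passing raccoon:
  P(barking | intruder) = 0.44*0.98 + 0.8*0.02
        = 0.431200 + 0.016000 = 0.447200
Configurations with passing raccoon contribute 0.016000, so
  P(passing raccoon | barking, intruder) = 0.016000 / 0.447200 ≈ 0.0358

Pr(passing raccoon | barking, intruder) ≈ 0.0358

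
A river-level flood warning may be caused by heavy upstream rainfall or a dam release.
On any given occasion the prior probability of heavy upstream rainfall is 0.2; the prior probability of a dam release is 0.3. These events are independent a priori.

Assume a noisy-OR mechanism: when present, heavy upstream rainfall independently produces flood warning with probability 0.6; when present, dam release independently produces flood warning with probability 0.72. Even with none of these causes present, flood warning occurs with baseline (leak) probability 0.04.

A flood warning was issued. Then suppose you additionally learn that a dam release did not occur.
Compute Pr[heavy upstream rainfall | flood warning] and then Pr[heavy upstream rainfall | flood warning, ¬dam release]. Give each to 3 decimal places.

Under noisy-OR, P(flood warning | causes) = 1 − (1−0.04)·∏(1−qᵢ) over the active causes.
P(flood warning) = 0.04×0.8×0.7 + 0.7312×0.8×0.3 + 0.616×0.2×0.7 + 0.89248×0.2×0.3 = 0.022400 + 0.175488 + 0.086240 + 0.053549 = 0.337677
The heavy upstream rainfall-present share is 0.086240 + 0.053549 = 0.139789.
So P(heavy upstream rainfall | flood warning) = 0.139789/0.337677 ≈ 0.414.

With the extra evidence:
For the numerator, keep only heavy upstream rainfall=true terms: 0.616*0.2 = 0.123200
Normalizer over all consistent configurations: 0.04*0.8 + 0.616*0.2 = 0.155200
Posterior = 0.123200 / 0.155200 ≈ 0.794
Ruling out dam release raises the posterior on heavy upstream rainfall — the flip side of explaining away.

Pr[heavy upstream rainfall | flood warning] ≈ 0.414; Pr[heavy upstream rainfall | flood warning, ¬dam release] ≈ 0.794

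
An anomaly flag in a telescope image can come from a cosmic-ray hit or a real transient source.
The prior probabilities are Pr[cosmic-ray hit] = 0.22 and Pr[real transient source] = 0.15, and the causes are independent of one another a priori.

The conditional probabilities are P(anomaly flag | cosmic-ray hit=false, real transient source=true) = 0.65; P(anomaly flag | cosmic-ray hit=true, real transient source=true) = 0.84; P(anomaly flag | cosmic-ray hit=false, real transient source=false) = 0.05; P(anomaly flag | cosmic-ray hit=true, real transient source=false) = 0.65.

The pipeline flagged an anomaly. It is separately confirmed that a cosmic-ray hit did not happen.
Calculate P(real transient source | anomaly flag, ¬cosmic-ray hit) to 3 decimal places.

Enumerate both values of real transient source and weight by the priors:
  P(anomaly flag | ¬cosmic-ray hit) = 0.05·0.85 + 0.65·0.15
        = 0.042500 + 0.097500 = 0.140000
Keeping only the real transient source-present terms gives 0.097500, so
  P(real transient source | anomaly flag, ¬cosmic-ray hit) = 0.097500 / 0.140000 ≈ 0.696

P(real transient source | anomaly flag, ¬cosmic-ray hit) ≈ 0.696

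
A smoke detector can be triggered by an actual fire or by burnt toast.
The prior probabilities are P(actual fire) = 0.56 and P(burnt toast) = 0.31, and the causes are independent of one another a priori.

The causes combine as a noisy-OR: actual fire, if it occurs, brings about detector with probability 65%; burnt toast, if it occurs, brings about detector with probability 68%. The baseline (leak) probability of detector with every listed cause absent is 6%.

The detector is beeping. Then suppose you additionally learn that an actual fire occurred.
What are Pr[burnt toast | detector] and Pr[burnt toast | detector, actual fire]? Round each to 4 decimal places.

Pr[burnt toast | detector] ≈ 0.4746; Pr[burnt toast | detector, actual fire] ≈ 0.3746

Under noisy-OR, P(detector | causes) = 1 − (1−0.06)·∏(1−qᵢ) over the active causes.
For the numerator, keep only burnt toast=true terms: 0.095371 + 0.155323 = 0.250694
Denominator P(detector): 0.06·0.44·0.69 + 0.6992·0.44·0.31 + 0.671·0.56·0.69 + 0.89472·0.56·0.31 = 0.528184
P(burnt toast | detector) = 0.250694/0.528184 ≈ 0.4746

Now condition on the additional information:
Numerator (weight on configurations with burnt toast): 0.89472×0.31 = 0.277363
Denominator P(detector | actual fire): 0.671×0.69 + 0.89472×0.31 = 0.740353
Posterior = 0.277363 / 0.740353 ≈ 0.3746
The drop from 0.4746 to 0.3746 is the explaining-away (discounting) effect.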